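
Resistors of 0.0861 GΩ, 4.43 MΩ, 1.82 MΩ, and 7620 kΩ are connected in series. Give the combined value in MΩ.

In MΩ:
  0.0861 GΩ = 0.0861 × 10³ MΩ = 86.1
  4.43 MΩ → 4.43
  1.82 MΩ → 1.82
  7620 kΩ = 7620 × 10⁻³ MΩ = 7.62
Sum: 86.1 + 4.43 + 1.82 + 7.62 = 99.97

99.97 MΩ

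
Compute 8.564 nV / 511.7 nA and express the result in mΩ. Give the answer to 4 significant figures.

(8.564e-9) / (511.7e-9) = 0.0167364 Ω

16.74 mΩ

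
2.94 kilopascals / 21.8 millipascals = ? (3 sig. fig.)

(2.94e3) / (21.8e-3) = 0.1349e6

135000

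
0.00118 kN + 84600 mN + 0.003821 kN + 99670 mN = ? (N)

In N:
  0.00118 kN = 0.00118e3 N = 1.18
  84600 mN = 84600e-3 N = 84.6
  0.003821 kN = 0.003821e3 N = 3.821
  99670 mN = 99670e-3 N = 99.67
Sum: 1.18 + 84.6 + 3.821 + 99.67 = 189.271

189.271 N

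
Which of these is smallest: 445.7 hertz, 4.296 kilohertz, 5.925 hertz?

445.7 hertz = 445.7 hertz
4.296 kilohertz = 4296 hertz
5.925 hertz = 5.925 hertz

5.925 hertz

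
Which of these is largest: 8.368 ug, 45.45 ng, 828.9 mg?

8.368 ug = 0.000008368 g
45.45 ng = 0.00000004545 g
828.9 mg = 0.8289 g

828.9 mg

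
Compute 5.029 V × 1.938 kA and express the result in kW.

5.029 × 1.938 × 10^3 = 9.746202 × 10^3 W

9.746202 kW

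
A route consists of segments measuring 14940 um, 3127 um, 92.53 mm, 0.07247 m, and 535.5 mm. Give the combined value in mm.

718.567 mm

In mm:
  14940 um = 14940 × 10⁻³ mm = 14.94
  3127 um = 3127 × 10⁻³ mm = 3.127
  92.53 mm → 92.53
  0.07247 m = 0.07247 × 10³ mm = 72.47
  535.5 mm → 535.5
Sum: 14.94 + 3.127 + 92.53 + 72.47 + 535.5 = 718.567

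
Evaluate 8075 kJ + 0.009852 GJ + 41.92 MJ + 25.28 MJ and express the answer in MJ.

85.127 MJ

In MJ:
  8075 kJ = 8075 × 10⁻³ MJ = 8.075
  0.009852 GJ = 0.009852 × 10³ MJ = 9.852
  41.92 MJ → 41.92
  25.28 MJ → 25.28
Sum: 8.075 + 9.852 + 41.92 + 25.28 = 85.127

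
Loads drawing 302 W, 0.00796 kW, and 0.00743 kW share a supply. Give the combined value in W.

317.39 W

In W:
  302 W → 302
  0.00796 kW = 0.00796e3 W = 7.96
  0.00743 kW = 0.00743e3 W = 7.43
Sum: 302 + 7.96 + 7.43 = 317.39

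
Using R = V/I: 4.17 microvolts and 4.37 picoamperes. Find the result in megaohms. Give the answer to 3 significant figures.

(4.17e-6) / (4.37e-12) = 0.95423e6 Ω

0.954 megaohms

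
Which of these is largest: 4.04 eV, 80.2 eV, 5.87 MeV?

5.87 MeV

4.04 eV = 4.04 eV
80.2 eV = 80.2 eV
5.87 MeV = 5870000 eV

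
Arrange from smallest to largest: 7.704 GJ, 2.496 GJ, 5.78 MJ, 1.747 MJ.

1.747 MJ < 5.78 MJ < 2.496 GJ < 7.704 GJ

7.704 GJ = 7704000000 J
2.496 GJ = 2496000000 J
5.78 MJ = 5780000 J
1.747 MJ = 1747000 J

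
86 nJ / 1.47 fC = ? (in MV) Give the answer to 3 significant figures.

58.5 MV

(86 × 10^-9) / (1.47 × 10^-15) = 58.503 × 10^6 V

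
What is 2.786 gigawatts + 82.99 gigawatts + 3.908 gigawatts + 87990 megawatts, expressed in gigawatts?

177.674 gigawatts

In gigawatts:
  2.786 gigawatts → 2.786
  82.99 gigawatts → 82.99
  3.908 gigawatts → 3.908
  87990 megawatts = 87990 × 10⁻³ gigawatts = 87.99
Sum: 2.786 + 82.99 + 3.908 + 87.99 = 177.674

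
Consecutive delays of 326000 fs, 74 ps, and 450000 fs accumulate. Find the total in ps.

850 ps

In ps:
  326000 fs = 326000e-3 ps = 326
  74 ps → 74
  450000 fs = 450000e-3 ps = 450
Sum: 326 + 74 + 450 = 850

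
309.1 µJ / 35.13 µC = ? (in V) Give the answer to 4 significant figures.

(309.1e-6) / (35.13e-6) = 8.79875 V

8.799 V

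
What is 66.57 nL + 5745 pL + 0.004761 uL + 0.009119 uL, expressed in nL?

In nL:
  66.57 nL → 66.57
  5745 pL = 5745 × 10^-3 nL = 5.745
  0.004761 uL = 0.004761 × 10^3 nL = 4.761
  0.009119 uL = 0.009119 × 10^3 nL = 9.119
Sum: 66.57 + 5.745 + 4.761 + 9.119 = 86.195

86.195 nL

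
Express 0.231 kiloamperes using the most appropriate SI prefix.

= 231 amperes; mantissa already in [1, 1000).

231 amperes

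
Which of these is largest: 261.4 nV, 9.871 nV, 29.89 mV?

261.4 nV = 0.0000002614 V
9.871 nV = 0.000000009871 V
29.89 mV = 0.02989 V

29.89 mV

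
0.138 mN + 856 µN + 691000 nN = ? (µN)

1685 µN

In µN:
  0.138 mN = 0.138e3 µN = 138
  856 µN → 856
  691000 nN = 691000e-3 µN = 691
Sum: 138 + 856 + 691 = 1685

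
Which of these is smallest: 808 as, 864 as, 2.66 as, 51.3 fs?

808 as = 0.000000000000000808 s
864 as = 0.000000000000000864 s
2.66 as = 0.00000000000000000266 s
51.3 fs = 0.0000000000000513 s

2.66 as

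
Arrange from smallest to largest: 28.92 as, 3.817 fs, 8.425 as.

28.92 as = 0.00000000000000002892 s
3.817 fs = 0.000000000000003817 s
8.425 as = 0.000000000000000008425 s

8.425 as < 28.92 as < 3.817 fs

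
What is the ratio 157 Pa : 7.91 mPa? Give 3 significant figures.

(157) / (7.91e-3) = 19.85e3

19800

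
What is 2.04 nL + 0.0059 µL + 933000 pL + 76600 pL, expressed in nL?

1017.54 nL

In nL:
  2.04 nL → 2.04
  0.0059 µL = 0.0059 × 10³ nL = 5.9
  933000 pL = 933000 × 10⁻³ nL = 933
  76600 pL = 76600 × 10⁻³ nL = 76.6
Sum: 2.04 + 5.9 + 933 + 76.6 = 1017.54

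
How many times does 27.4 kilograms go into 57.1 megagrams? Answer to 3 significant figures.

2080

(57.1 × 10⁶) / (27.4 × 10³) = 2.084 × 10³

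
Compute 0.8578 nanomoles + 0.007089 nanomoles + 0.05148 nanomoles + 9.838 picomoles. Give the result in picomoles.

In picomoles:
  0.8578 nanomoles = 0.8578 × 10³ picomoles = 857.8
  0.007089 nanomoles = 0.007089 × 10³ picomoles = 7.089
  0.05148 nanomoles = 0.05148 × 10³ picomoles = 51.48
  9.838 picomoles → 9.838
Sum: 857.8 + 7.089 + 51.48 + 9.838 = 926.207

926.207 picomoles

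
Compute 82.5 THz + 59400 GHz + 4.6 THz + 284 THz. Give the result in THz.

430.5 THz

In THz:
  82.5 THz → 82.5
  59400 GHz = 59400 × 10^-3 THz = 59.4
  4.6 THz → 4.6
  284 THz → 284
Sum: 82.5 + 59.4 + 4.6 + 284 = 430.5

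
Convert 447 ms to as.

447000000000000000 as

milli = 1e-3, atto = 1e-18; factor is 1e15.
447 × 1e15 = 447000000000000000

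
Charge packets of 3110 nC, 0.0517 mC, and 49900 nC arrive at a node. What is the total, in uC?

104.71 uC

In uC:
  3110 nC = 3110e-3 uC = 3.11
  0.0517 mC = 0.0517e3 uC = 51.7
  49900 nC = 49900e-3 uC = 49.9
Sum: 3.11 + 51.7 + 49.9 = 104.71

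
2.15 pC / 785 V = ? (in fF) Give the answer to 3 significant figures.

(2.15 × 10^-12) / (785) = 0.0027389 × 10^-12 F

2.74 fF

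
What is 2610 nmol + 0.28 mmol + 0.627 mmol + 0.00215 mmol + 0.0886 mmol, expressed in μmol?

1000.36 μmol

In μmol:
  2610 nmol = 2610e-3 μmol = 2.61
  0.28 mmol = 0.28e3 μmol = 280
  0.627 mmol = 0.627e3 μmol = 627
  0.00215 mmol = 0.00215e3 μmol = 2.15
  0.0886 mmol = 0.0886e3 μmol = 88.6
Sum: 2.61 + 280 + 627 + 2.15 + 88.6 = 1000.36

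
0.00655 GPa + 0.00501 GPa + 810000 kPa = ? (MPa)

821.56 MPa

In MPa:
  0.00655 GPa = 0.00655 × 10^3 MPa = 6.55
  0.00501 GPa = 0.00501 × 10^3 MPa = 5.01
  810000 kPa = 810000 × 10^-3 MPa = 810
Sum: 6.55 + 5.01 + 810 = 821.56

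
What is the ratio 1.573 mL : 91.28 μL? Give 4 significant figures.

(1.573 × 10⁻³) / (91.28 × 10⁻⁶) = 0.017233 × 10³

17.23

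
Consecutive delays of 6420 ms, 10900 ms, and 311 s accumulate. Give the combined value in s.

In s:
  6420 ms = 6420e-3 s = 6.42
  10900 ms = 10900e-3 s = 10.9
  311 s → 311
Sum: 6.42 + 10.9 + 311 = 328.32

328.32 s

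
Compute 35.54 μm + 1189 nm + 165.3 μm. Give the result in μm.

In μm:
  35.54 μm → 35.54
  1189 nm = 1189 × 10^-3 μm = 1.189
  165.3 μm → 165.3
Sum: 35.54 + 1.189 + 165.3 = 202.029

202.029 μm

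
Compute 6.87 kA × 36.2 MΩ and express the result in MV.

6.87e3 × 36.2e6 = 248.694e9 V

248694 MV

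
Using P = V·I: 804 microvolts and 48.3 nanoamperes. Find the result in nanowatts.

0.0388332 nanowatts

804 × 10⁻⁶ × 48.3 × 10⁻⁹ = 38833.2 × 10⁻¹⁵ W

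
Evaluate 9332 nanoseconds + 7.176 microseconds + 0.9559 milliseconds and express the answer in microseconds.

In microseconds:
  9332 nanoseconds = 9332 × 10^-3 microseconds = 9.332
  7.176 microseconds → 7.176
  0.9559 milliseconds = 0.9559 × 10^3 microseconds = 955.9
Sum: 9.332 + 7.176 + 955.9 = 972.408

972.408 microseconds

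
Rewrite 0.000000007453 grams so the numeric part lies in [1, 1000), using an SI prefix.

= 7.453e-9 grams; 1e-9 is nano.

7.453 nanograms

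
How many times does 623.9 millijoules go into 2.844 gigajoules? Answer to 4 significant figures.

4558000000

(2.844e9) / (623.9e-3) = 0.0045584e12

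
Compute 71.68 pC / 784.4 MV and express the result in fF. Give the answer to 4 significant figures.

0.00009138 fF

(71.68e-12) / (784.4e6) = 0.0913819e-18 F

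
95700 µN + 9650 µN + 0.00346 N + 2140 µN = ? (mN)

In mN:
  95700 µN = 95700 × 10^-3 mN = 95.7
  9650 µN = 9650 × 10^-3 mN = 9.65
  0.00346 N = 0.00346 × 10^3 mN = 3.46
  2140 µN = 2140 × 10^-3 mN = 2.14
Sum: 95.7 + 9.65 + 3.46 + 2.14 = 110.95

110.95 mN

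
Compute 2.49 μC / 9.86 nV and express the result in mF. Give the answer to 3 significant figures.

253000 mF

(2.49 × 10⁻⁶) / (9.86 × 10⁻⁹) = 0.25254 × 10³ F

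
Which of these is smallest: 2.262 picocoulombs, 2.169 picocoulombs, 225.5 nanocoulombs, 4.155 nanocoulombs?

2.169 picocoulombs

2.262 picocoulombs = 0.000000000002262 coulombs
2.169 picocoulombs = 0.000000000002169 coulombs
225.5 nanocoulombs = 0.0000002255 coulombs
4.155 nanocoulombs = 0.000000004155 coulombs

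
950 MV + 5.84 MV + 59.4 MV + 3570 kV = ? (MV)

1018.81 MV

In MV:
  950 MV → 950
  5.84 MV → 5.84
  59.4 MV → 59.4
  3570 kV = 3570 × 10⁻³ MV = 3.57
Sum: 950 + 5.84 + 59.4 + 3.57 = 1018.81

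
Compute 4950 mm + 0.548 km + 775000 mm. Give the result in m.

1327.95 m

In m:
  4950 mm = 4950e-3 m = 4.95
  0.548 km = 0.548e3 m = 548
  775000 mm = 775000e-3 m = 775
Sum: 4.95 + 548 + 775 = 1327.95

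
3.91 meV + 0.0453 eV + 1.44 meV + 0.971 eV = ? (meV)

1021.65 meV

In meV:
  3.91 meV → 3.91
  0.0453 eV = 0.0453 × 10^3 meV = 45.3
  1.44 meV → 1.44
  0.971 eV = 0.971 × 10^3 meV = 971
Sum: 3.91 + 45.3 + 1.44 + 971 = 1021.65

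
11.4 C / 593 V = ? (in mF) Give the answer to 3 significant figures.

(11.4) / (593) = 0.019224 F

19.2 mF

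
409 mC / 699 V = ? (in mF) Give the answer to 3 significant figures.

(409e-3) / (699) = 0.58512e-3 F

0.585 mF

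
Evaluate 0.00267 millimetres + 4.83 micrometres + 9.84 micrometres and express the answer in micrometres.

In micrometres:
  0.00267 millimetres = 0.00267 × 10³ micrometres = 2.67
  4.83 micrometres → 4.83
  9.84 micrometres → 9.84
Sum: 2.67 + 4.83 + 9.84 = 17.34

17.34 micrometres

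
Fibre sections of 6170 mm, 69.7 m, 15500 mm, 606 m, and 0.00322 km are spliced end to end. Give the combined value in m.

700.59 m

In m:
  6170 mm = 6170e-3 m = 6.17
  69.7 m → 69.7
  15500 mm = 15500e-3 m = 15.5
  606 m → 606
  0.00322 km = 0.00322e3 m = 3.22
Sum: 6.17 + 69.7 + 15.5 + 606 + 3.22 = 700.59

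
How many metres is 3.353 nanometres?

nano = 10⁻⁹, (no prefix) = 10⁰; factor is 10⁻⁹.
3.353 × 10⁻⁹ = 0.000000003353

0.000000003353 metres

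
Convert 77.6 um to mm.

0.0776 mm

micro = 1e-6, milli = 1e-3; factor is 1e-3.
77.6 × 1e-3 = 0.0776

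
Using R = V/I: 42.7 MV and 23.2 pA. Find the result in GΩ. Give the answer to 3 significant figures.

(42.7 × 10⁶) / (23.2 × 10⁻¹²) = 1.8405 × 10¹⁸ Ω

1840000000 GΩ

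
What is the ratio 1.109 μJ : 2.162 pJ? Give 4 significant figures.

513000

(1.109e-6) / (2.162e-12) = 0.51295e6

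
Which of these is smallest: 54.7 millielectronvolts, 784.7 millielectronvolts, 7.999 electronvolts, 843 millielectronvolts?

54.7 millielectronvolts

54.7 millielectronvolts = 0.0547 electronvolts
784.7 millielectronvolts = 0.7847 electronvolts
7.999 electronvolts = 7.999 electronvolts
843 millielectronvolts = 0.843 electronvolts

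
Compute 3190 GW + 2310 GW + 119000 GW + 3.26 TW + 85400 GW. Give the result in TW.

213.16 TW

In TW:
  3190 GW = 3190 × 10^-3 TW = 3.19
  2310 GW = 2310 × 10^-3 TW = 2.31
  119000 GW = 119000 × 10^-3 TW = 119
  3.26 TW → 3.26
  85400 GW = 85400 × 10^-3 TW = 85.4
Sum: 3.19 + 2.31 + 119 + 3.26 + 85.4 = 213.16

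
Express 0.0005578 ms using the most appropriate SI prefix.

= 557.8 × 10^-9 s; 10^-9 is nano.

557.8 ns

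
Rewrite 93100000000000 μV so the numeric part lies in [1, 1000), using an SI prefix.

= 93.1e6 V; 1e6 is mega.

93.1 MV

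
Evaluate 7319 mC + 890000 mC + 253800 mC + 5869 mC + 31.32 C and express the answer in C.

In C:
  7319 mC = 7319 × 10⁻³ C = 7.319
  890000 mC = 890000 × 10⁻³ C = 890
  253800 mC = 253800 × 10⁻³ C = 253.8
  5869 mC = 5869 × 10⁻³ C = 5.869
  31.32 C → 31.32
Sum: 7.319 + 890 + 253.8 + 5.869 + 31.32 = 1188.308

1188.308 C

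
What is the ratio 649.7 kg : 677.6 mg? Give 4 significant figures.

958800

(649.7 × 10³) / (677.6 × 10⁻³) = 0.95883 × 10⁶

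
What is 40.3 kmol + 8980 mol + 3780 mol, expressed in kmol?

In kmol:
  40.3 kmol → 40.3
  8980 mol = 8980 × 10^-3 kmol = 8.98
  3780 mol = 3780 × 10^-3 kmol = 3.78
Sum: 40.3 + 8.98 + 3.78 = 53.06

53.06 kmol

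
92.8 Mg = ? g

mega = 10⁶, (no prefix) = 10⁰; factor is 10⁶.
92.8 × 10⁶ = 92800000

92800000 g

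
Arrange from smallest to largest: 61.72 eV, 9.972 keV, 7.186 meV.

61.72 eV = 61.72 eV
9.972 keV = 9972 eV
7.186 meV = 0.007186 eV

7.186 meV < 61.72 eV < 9.972 keV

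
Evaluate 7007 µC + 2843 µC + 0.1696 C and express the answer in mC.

In mC:
  7007 µC = 7007e-3 mC = 7.007
  2843 µC = 2843e-3 mC = 2.843
  0.1696 C = 0.1696e3 mC = 169.6
Sum: 7.007 + 2.843 + 169.6 = 179.45

179.45 mC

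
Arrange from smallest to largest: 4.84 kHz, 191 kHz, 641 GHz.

4.84 kHz < 191 kHz < 641 GHz

4.84 kHz = 4840 Hz
191 kHz = 191000 Hz
641 GHz = 641000000000 Hz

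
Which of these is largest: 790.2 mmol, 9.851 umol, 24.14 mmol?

790.2 mmol = 0.7902 mol
9.851 umol = 0.000009851 mol
24.14 mmol = 0.02414 mol

790.2 mmol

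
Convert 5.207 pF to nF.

0.005207 nF

pico = 1e-12, nano = 1e-9; factor is 1e-3.
5.207 × 1e-3 = 0.005207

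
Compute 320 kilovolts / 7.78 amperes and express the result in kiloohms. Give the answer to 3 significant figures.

(320e3) / (7.78) = 41.131e3 Ω

41.1 kiloohms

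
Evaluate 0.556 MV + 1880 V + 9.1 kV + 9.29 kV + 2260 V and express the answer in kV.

In kV:
  0.556 MV = 0.556 × 10³ kV = 556
  1880 V = 1880 × 10⁻³ kV = 1.88
  9.1 kV → 9.1
  9.29 kV → 9.29
  2260 V = 2260 × 10⁻³ kV = 2.26
Sum: 556 + 1.88 + 9.1 + 9.29 + 2.26 = 578.53

578.53 kV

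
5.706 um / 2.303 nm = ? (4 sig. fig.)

(5.706 × 10⁻⁶) / (2.303 × 10⁻⁹) = 2.4776 × 10³

2478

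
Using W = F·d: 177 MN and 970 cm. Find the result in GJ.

177 × 10^6 × 970 × 10^-2 = 171690 × 10^4 J

1.7169 GJ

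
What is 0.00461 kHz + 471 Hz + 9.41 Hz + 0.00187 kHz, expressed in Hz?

In Hz:
  0.00461 kHz = 0.00461 × 10^3 Hz = 4.61
  471 Hz → 471
  9.41 Hz → 9.41
  0.00187 kHz = 0.00187 × 10^3 Hz = 1.87
Sum: 4.61 + 471 + 9.41 + 1.87 = 486.89

486.89 Hz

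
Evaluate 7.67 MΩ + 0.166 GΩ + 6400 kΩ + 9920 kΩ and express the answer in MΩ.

189.99 MΩ

In MΩ:
  7.67 MΩ → 7.67
  0.166 GΩ = 0.166 × 10^3 MΩ = 166
  6400 kΩ = 6400 × 10^-3 MΩ = 6.4
  9920 kΩ = 9920 × 10^-3 MΩ = 9.92
Sum: 7.67 + 166 + 6.4 + 9.92 = 189.99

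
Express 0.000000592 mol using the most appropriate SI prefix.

592 nmol

= 592 × 10⁻⁹ mol; 10⁻⁹ is nano.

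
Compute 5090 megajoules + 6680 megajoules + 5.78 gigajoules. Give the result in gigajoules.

17.55 gigajoules

In gigajoules:
  5090 megajoules = 5090 × 10^-3 gigajoules = 5.09
  6680 megajoules = 6680 × 10^-3 gigajoules = 6.68
  5.78 gigajoules → 5.78
Sum: 5.09 + 6.68 + 5.78 = 17.55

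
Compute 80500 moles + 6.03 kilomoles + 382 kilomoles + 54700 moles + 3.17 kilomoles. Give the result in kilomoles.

In kilomoles:
  80500 moles = 80500e-3 kilomoles = 80.5
  6.03 kilomoles → 6.03
  382 kilomoles → 382
  54700 moles = 54700e-3 kilomoles = 54.7
  3.17 kilomoles → 3.17
Sum: 80.5 + 6.03 + 382 + 54.7 + 3.17 = 526.4

526.4 kilomoles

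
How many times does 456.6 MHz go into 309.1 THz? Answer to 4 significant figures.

(309.1 × 10¹²) / (456.6 × 10⁶) = 0.67696 × 10⁶

677000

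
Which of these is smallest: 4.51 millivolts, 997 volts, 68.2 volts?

4.51 millivolts = 0.00451 volts
997 volts = 997 volts
68.2 volts = 68.2 volts

4.51 millivolts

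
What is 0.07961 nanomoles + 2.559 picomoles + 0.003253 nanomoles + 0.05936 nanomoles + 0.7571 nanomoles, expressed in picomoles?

901.882 picomoles

In picomoles:
  0.07961 nanomoles = 0.07961e3 picomoles = 79.61
  2.559 picomoles → 2.559
  0.003253 nanomoles = 0.003253e3 picomoles = 3.253
  0.05936 nanomoles = 0.05936e3 picomoles = 59.36
  0.7571 nanomoles = 0.7571e3 picomoles = 757.1
Sum: 79.61 + 2.559 + 3.253 + 59.36 + 757.1 = 901.882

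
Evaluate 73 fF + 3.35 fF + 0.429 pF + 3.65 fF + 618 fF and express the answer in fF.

1127 fF

In fF:
  73 fF → 73
  3.35 fF → 3.35
  0.429 pF = 0.429e3 fF = 429
  3.65 fF → 3.65
  618 fF → 618
Sum: 73 + 3.35 + 429 + 3.65 + 618 = 1127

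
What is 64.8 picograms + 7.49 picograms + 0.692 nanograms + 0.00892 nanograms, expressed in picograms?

In picograms:
  64.8 picograms → 64.8
  7.49 picograms → 7.49
  0.692 nanograms = 0.692 × 10^3 picograms = 692
  0.00892 nanograms = 0.00892 × 10^3 picograms = 8.92
Sum: 64.8 + 7.49 + 692 + 8.92 = 773.21

773.21 picograms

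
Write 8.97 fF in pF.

femto = 1e-15, pico = 1e-12; factor is 1e-3.
8.97 × 1e-3 = 0.00897

0.00897 pF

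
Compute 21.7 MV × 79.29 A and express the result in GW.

1.720593 GW

21.7 × 10^6 × 79.29 = 1720.593 × 10^6 W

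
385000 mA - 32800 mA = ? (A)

In A:
  385000 mA = 385000 × 10⁻³ A = 385
  32800 mA = 32800 × 10⁻³ A = 32.8
Difference: 385 - 32.8 = 352.2

352.2 A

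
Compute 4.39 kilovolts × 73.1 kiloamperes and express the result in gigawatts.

0.320909 gigawatts

4.39 × 10^3 × 73.1 × 10^3 = 320.909 × 10^6 W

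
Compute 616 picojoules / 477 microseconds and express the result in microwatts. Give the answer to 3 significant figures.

(616e-12) / (477e-6) = 1.2914e-6 W

1.29 microwatts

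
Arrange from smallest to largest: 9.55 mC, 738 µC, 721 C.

9.55 mC = 0.00955 C
738 µC = 0.000738 C
721 C = 721 C

738 µC < 9.55 mC < 721 C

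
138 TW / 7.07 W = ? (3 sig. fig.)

19500000000000

(138e12) / (7.07) = 19.52e12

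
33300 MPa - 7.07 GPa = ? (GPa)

26.23 GPa

In GPa:
  33300 MPa = 33300 × 10^-3 GPa = 33.3
  7.07 GPa → 7.07
Difference: 33.3 - 7.07 = 26.23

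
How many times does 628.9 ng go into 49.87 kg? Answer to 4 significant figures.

(49.87 × 10³) / (628.9 × 10⁻⁹) = 0.079297 × 10¹²

79300000000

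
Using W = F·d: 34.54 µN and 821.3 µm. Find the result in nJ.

28.367702 nJ

34.54 × 10⁻⁶ × 821.3 × 10⁻⁶ = 28367.702 × 10⁻¹² J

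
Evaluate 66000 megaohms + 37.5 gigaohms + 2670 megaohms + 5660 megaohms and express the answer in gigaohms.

In gigaohms:
  66000 megaohms = 66000e-3 gigaohms = 66
  37.5 gigaohms → 37.5
  2670 megaohms = 2670e-3 gigaohms = 2.67
  5660 megaohms = 5660e-3 gigaohms = 5.66
Sum: 66 + 37.5 + 2.67 + 5.66 = 111.83

111.83 gigaohms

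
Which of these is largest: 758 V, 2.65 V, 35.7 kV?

35.7 kV

758 V = 758 V
2.65 V = 2.65 V
35.7 kV = 35700 V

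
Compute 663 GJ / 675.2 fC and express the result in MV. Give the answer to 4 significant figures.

981900000000000000 MV

(663 × 10^9) / (675.2 × 10^-15) = 0.981931 × 10^24 V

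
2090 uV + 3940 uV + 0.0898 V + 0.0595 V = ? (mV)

155.33 mV

In mV:
  2090 uV = 2090 × 10⁻³ mV = 2.09
  3940 uV = 3940 × 10⁻³ mV = 3.94
  0.0898 V = 0.0898 × 10³ mV = 89.8
  0.0595 V = 0.0595 × 10³ mV = 59.5
Sum: 2.09 + 3.94 + 89.8 + 59.5 = 155.33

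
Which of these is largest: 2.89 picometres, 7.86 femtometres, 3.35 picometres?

2.89 picometres = 0.00000000000289 metres
7.86 femtometres = 0.00000000000000786 metres
3.35 picometres = 0.00000000000335 metres

3.35 picometres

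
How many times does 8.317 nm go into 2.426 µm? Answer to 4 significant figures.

(2.426 × 10⁻⁶) / (8.317 × 10⁻⁹) = 0.29169 × 10³

291.7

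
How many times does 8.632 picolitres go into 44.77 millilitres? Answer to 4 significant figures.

5187000000

(44.77 × 10^-3) / (8.632 × 10^-12) = 5.1865 × 10^9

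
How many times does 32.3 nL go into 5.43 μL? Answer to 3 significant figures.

168

(5.43 × 10⁻⁶) / (32.3 × 10⁻⁹) = 0.1681 × 10³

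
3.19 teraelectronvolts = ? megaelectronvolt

3190000 megaelectronvolts

tera = 1e12, mega = 1e6; factor is 1e6.
3.19 × 1e6 = 3190000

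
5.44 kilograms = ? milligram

kilo = 10³, milli = 10⁻³; factor is 10⁶.
5.44 × 10⁶ = 5440000

5440000 milligrams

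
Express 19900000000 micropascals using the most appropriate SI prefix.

= 19.9 × 10^3 pascals; 10^3 is kilo.

19.9 kilopascals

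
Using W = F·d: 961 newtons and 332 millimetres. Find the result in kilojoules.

961 × 332 × 10^-3 = 319052 × 10^-3 J

0.319052 kilojoules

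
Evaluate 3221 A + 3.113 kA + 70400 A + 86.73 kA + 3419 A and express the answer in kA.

In kA:
  3221 A = 3221e-3 kA = 3.221
  3.113 kA → 3.113
  70400 A = 70400e-3 kA = 70.4
  86.73 kA → 86.73
  3419 A = 3419e-3 kA = 3.419
Sum: 3.221 + 3.113 + 70.4 + 86.73 + 3.419 = 166.883

166.883 kA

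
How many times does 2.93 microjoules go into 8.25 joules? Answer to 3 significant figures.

2820000

(8.25) / (2.93e-6) = 2.816e6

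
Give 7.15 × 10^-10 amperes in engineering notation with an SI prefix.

715 picoamperes

= 715 × 10^-12 amperes; 10^-12 is pico.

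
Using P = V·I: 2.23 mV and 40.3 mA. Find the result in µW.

89.869 µW

2.23e-3 × 40.3e-3 = 89.869e-6 W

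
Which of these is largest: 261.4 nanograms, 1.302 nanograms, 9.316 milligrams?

9.316 milligrams

261.4 nanograms = 0.0000002614 grams
1.302 nanograms = 0.000000001302 grams
9.316 milligrams = 0.009316 grams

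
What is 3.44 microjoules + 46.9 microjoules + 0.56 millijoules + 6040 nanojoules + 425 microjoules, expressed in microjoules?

1041.38 microjoules

In microjoules:
  3.44 microjoules → 3.44
  46.9 microjoules → 46.9
  0.56 millijoules = 0.56 × 10³ microjoules = 560
  6040 nanojoules = 6040 × 10⁻³ microjoules = 6.04
  425 microjoules → 425
Sum: 3.44 + 46.9 + 560 + 6.04 + 425 = 1041.38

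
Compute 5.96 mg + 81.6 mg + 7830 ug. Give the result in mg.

95.39 mg

In mg:
  5.96 mg → 5.96
  81.6 mg → 81.6
  7830 ug = 7830 × 10⁻³ mg = 7.83
Sum: 5.96 + 81.6 + 7.83 = 95.39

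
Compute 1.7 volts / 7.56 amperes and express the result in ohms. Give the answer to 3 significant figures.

(1.7) / (7.56) = 0.22487 Ω

0.225 ohms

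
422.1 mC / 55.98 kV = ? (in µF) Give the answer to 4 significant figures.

7.540 µF

(422.1 × 10^-3) / (55.98 × 10^3) = 7.54019 × 10^-6 F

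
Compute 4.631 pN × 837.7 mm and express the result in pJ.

4.631 × 10^-12 × 837.7 × 10^-3 = 3879.3887 × 10^-15 J

3.8793887 pJ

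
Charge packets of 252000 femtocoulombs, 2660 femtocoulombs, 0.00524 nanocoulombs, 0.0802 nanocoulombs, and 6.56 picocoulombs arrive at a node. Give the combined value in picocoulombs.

346.66 picocoulombs

In picocoulombs:
  252000 femtocoulombs = 252000 × 10^-3 picocoulombs = 252
  2660 femtocoulombs = 2660 × 10^-3 picocoulombs = 2.66
  0.00524 nanocoulombs = 0.00524 × 10^3 picocoulombs = 5.24
  0.0802 nanocoulombs = 0.0802 × 10^3 picocoulombs = 80.2
  6.56 picocoulombs → 6.56
Sum: 252 + 2.66 + 5.24 + 80.2 + 6.56 = 346.66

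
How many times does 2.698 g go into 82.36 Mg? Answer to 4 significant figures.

(82.36 × 10^6) / (2.698) = 30.526 × 10^6

30530000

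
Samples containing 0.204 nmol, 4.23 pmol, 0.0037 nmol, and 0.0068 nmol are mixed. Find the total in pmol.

218.73 pmol

In pmol:
  0.204 nmol = 0.204e3 pmol = 204
  4.23 pmol → 4.23
  0.0037 nmol = 0.0037e3 pmol = 3.7
  0.0068 nmol = 0.0068e3 pmol = 6.8
Sum: 204 + 4.23 + 3.7 + 6.8 = 218.73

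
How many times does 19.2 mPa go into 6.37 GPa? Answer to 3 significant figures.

332000000000

(6.37 × 10^9) / (19.2 × 10^-3) = 0.3318 × 10^12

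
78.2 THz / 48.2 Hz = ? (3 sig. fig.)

1620000000000

(78.2e12) / (48.2) = 1.622e12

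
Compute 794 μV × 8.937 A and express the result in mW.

794 × 10^-6 × 8.937 = 7095.978 × 10^-6 W

7.095978 mW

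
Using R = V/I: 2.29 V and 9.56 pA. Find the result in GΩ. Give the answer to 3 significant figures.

(2.29) / (9.56 × 10⁻¹²) = 0.23954 × 10¹² Ω

240 GΩ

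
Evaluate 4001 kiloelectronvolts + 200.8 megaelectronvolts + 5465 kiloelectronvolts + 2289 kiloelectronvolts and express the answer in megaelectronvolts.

212.555 megaelectronvolts

In megaelectronvolts:
  4001 kiloelectronvolts = 4001 × 10⁻³ megaelectronvolts = 4.001
  200.8 megaelectronvolts → 200.8
  5465 kiloelectronvolts = 5465 × 10⁻³ megaelectronvolts = 5.465
  2289 kiloelectronvolts = 2289 × 10⁻³ megaelectronvolts = 2.289
Sum: 4.001 + 200.8 + 5.465 + 2.289 = 212.555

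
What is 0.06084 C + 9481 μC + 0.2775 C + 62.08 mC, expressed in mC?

409.901 mC

In mC:
  0.06084 C = 0.06084 × 10^3 mC = 60.84
  9481 μC = 9481 × 10^-3 mC = 9.481
  0.2775 C = 0.2775 × 10^3 mC = 277.5
  62.08 mC → 62.08
Sum: 60.84 + 9.481 + 277.5 + 62.08 = 409.901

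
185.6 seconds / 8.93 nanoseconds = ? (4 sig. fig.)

20780000000

(185.6) / (8.93 × 10⁻⁹) = 20.784 × 10⁹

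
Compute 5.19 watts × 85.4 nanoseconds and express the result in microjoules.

5.19 × 85.4 × 10⁻⁹ = 443.226 × 10⁻⁹ J

0.443226 microjoules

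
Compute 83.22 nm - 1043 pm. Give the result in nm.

82.177 nm

In nm:
  83.22 nm → 83.22
  1043 pm = 1043 × 10^-3 nm = 1.043
Difference: 83.22 - 1.043 = 82.177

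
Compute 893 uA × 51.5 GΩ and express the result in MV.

45.9895 MV

893e-6 × 51.5e9 = 45989.5e3 V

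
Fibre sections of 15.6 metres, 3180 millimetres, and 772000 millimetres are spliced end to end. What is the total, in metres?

790.78 metres

In metres:
  15.6 metres → 15.6
  3180 millimetres = 3180 × 10⁻³ metres = 3.18
  772000 millimetres = 772000 × 10⁻³ metres = 772
Sum: 15.6 + 3.18 + 772 = 790.78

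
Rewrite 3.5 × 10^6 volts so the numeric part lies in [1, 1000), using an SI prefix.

= 3.5 × 10^6 volts; 10^6 is mega.

3.5 megavolts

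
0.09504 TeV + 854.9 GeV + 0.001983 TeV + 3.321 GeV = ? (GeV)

In GeV:
  0.09504 TeV = 0.09504e3 GeV = 95.04
  854.9 GeV → 854.9
  0.001983 TeV = 0.001983e3 GeV = 1.983
  3.321 GeV → 3.321
Sum: 95.04 + 854.9 + 1.983 + 3.321 = 955.244

955.244 GeV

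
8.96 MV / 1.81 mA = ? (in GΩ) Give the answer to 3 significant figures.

(8.96 × 10^6) / (1.81 × 10^-3) = 4.9503 × 10^9 Ω

4.95 GΩ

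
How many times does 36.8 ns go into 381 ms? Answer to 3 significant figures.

(381e-3) / (36.8e-9) = 10.35e6

10400000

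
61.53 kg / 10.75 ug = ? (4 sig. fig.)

(61.53 × 10³) / (10.75 × 10⁻⁶) = 5.7237 × 10⁹

5724000000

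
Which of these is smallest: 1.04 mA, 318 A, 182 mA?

1.04 mA = 0.00104 A
318 A = 318 A
182 mA = 0.182 A

1.04 mA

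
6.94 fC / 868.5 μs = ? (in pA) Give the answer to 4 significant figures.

7.991 pA

(6.94 × 10^-15) / (868.5 × 10^-6) = 0.00799079 × 10^-9 A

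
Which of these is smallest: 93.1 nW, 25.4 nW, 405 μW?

93.1 nW = 0.0000000931 W
25.4 nW = 0.0000000254 W
405 μW = 0.000405 W

25.4 nW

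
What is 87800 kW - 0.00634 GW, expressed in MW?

In MW:
  87800 kW = 87800 × 10^-3 MW = 87.8
  0.00634 GW = 0.00634 × 10^3 MW = 6.34
Difference: 87.8 - 6.34 = 81.46

81.46 MW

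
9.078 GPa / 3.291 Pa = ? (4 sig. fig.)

2758000000

(9.078 × 10⁹) / (3.291) = 2.7584 × 10⁹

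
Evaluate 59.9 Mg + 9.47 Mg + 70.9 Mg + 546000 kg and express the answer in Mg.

In Mg:
  59.9 Mg → 59.9
  9.47 Mg → 9.47
  70.9 Mg → 70.9
  546000 kg = 546000e-3 Mg = 546
Sum: 59.9 + 9.47 + 70.9 + 546 = 686.27

686.27 Mg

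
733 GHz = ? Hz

733000000000 Hz

giga = 1e9, (no prefix) = 1e0; factor is 1e9.
733 × 1e9 = 733000000000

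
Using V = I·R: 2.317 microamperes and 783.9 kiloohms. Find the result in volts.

1.8162963 volts

2.317e-6 × 783.9e3 = 1816.2963e-3 V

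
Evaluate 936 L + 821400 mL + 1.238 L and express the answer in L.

In L:
  936 L → 936
  821400 mL = 821400e-3 L = 821.4
  1.238 L → 1.238
Sum: 936 + 821.4 + 1.238 = 1758.638

1758.638 L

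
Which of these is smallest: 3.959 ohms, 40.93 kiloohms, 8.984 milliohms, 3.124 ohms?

8.984 milliohms

3.959 ohms = 3.959 ohms
40.93 kiloohms = 40930 ohms
8.984 milliohms = 0.008984 ohms
3.124 ohms = 3.124 ohms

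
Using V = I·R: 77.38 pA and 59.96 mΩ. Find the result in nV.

77.38 × 10⁻¹² × 59.96 × 10⁻³ = 4639.7048 × 10⁻¹⁵ V

0.0046397048 nV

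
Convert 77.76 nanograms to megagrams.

0.00000000000007776 megagrams

nano = 1e-9, mega = 1e6; factor is 1e-15.
77.76 × 1e-15 = 0.00000000000007776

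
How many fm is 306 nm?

nano = 1e-9, femto = 1e-15; factor is 1e6.
306 × 1e6 = 306000000

306000000 fm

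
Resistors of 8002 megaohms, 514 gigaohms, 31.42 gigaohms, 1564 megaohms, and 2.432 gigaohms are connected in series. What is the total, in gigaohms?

In gigaohms:
  8002 megaohms = 8002 × 10^-3 gigaohms = 8.002
  514 gigaohms → 514
  31.42 gigaohms → 31.42
  1564 megaohms = 1564 × 10^-3 gigaohms = 1.564
  2.432 gigaohms → 2.432
Sum: 8.002 + 514 + 31.42 + 1.564 + 2.432 = 557.418

557.418 gigaohms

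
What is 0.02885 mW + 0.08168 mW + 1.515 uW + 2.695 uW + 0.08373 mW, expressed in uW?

198.47 uW

In uW:
  0.02885 mW = 0.02885e3 uW = 28.85
  0.08168 mW = 0.08168e3 uW = 81.68
  1.515 uW → 1.515
  2.695 uW → 2.695
  0.08373 mW = 0.08373e3 uW = 83.73
Sum: 28.85 + 81.68 + 1.515 + 2.695 + 83.73 = 198.47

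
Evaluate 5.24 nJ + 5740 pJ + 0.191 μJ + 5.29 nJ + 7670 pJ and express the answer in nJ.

214.94 nJ

In nJ:
  5.24 nJ → 5.24
  5740 pJ = 5740 × 10^-3 nJ = 5.74
  0.191 μJ = 0.191 × 10^3 nJ = 191
  5.29 nJ → 5.29
  7670 pJ = 7670 × 10^-3 nJ = 7.67
Sum: 5.24 + 5.74 + 191 + 5.29 + 7.67 = 214.94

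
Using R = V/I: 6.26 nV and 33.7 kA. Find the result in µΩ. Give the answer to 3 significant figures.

0.000000186 µΩ

(6.26 × 10⁻⁹) / (33.7 × 10³) = 0.18576 × 10⁻¹² Ω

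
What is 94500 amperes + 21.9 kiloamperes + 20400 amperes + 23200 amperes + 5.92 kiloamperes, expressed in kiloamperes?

165.92 kiloamperes

In kiloamperes:
  94500 amperes = 94500 × 10⁻³ kiloamperes = 94.5
  21.9 kiloamperes → 21.9
  20400 amperes = 20400 × 10⁻³ kiloamperes = 20.4
  23200 amperes = 23200 × 10⁻³ kiloamperes = 23.2
  5.92 kiloamperes → 5.92
Sum: 94.5 + 21.9 + 20.4 + 23.2 + 5.92 = 165.92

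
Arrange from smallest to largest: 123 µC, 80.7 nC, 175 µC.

80.7 nC < 123 µC < 175 µC

123 µC = 0.000123 C
80.7 nC = 0.0000000807 C
175 µC = 0.000175 C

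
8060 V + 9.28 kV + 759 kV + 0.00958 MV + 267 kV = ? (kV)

In kV:
  8060 V = 8060 × 10⁻³ kV = 8.06
  9.28 kV → 9.28
  759 kV → 759
  0.00958 MV = 0.00958 × 10³ kV = 9.58
  267 kV → 267
Sum: 8.06 + 9.28 + 759 + 9.58 + 267 = 1052.92

1052.92 kV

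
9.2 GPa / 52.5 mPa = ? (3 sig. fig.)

175000000000

(9.2 × 10^9) / (52.5 × 10^-3) = 0.1752 × 10^12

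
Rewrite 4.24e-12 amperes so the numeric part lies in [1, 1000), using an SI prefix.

4.24 picoamperes

= 4.24e-12 amperes; 1e-12 is pico.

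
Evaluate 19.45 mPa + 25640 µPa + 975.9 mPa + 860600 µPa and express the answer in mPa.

In mPa:
  19.45 mPa → 19.45
  25640 µPa = 25640e-3 mPa = 25.64
  975.9 mPa → 975.9
  860600 µPa = 860600e-3 mPa = 860.6
Sum: 19.45 + 25.64 + 975.9 + 860.6 = 1881.59

1881.59 mPa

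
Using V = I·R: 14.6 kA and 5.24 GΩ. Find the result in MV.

14.6 × 10³ × 5.24 × 10⁹ = 76.504 × 10¹² V

76504000 MV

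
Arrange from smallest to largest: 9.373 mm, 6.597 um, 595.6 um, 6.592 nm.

9.373 mm = 0.009373 m
6.597 um = 0.000006597 m
595.6 um = 0.0005956 m
6.592 nm = 0.000000006592 m

6.592 nm < 6.597 um < 595.6 um < 9.373 mm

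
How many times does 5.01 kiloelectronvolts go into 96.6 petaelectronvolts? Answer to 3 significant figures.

19300000000000

(96.6e15) / (5.01e3) = 19.28e12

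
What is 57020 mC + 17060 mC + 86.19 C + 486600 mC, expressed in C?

In C:
  57020 mC = 57020 × 10⁻³ C = 57.02
  17060 mC = 17060 × 10⁻³ C = 17.06
  86.19 C → 86.19
  486600 mC = 486600 × 10⁻³ C = 486.6
Sum: 57.02 + 17.06 + 86.19 + 486.6 = 646.87

646.87 C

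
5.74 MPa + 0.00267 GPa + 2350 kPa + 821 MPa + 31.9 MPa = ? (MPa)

In MPa:
  5.74 MPa → 5.74
  0.00267 GPa = 0.00267e3 MPa = 2.67
  2350 kPa = 2350e-3 MPa = 2.35
  821 MPa → 821
  31.9 MPa → 31.9
Sum: 5.74 + 2.67 + 2.35 + 821 + 31.9 = 863.66

863.66 MPa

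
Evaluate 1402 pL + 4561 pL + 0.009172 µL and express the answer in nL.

15.135 nL

In nL:
  1402 pL = 1402 × 10^-3 nL = 1.402
  4561 pL = 4561 × 10^-3 nL = 4.561
  0.009172 µL = 0.009172 × 10^3 nL = 9.172
Sum: 1.402 + 4.561 + 9.172 = 15.135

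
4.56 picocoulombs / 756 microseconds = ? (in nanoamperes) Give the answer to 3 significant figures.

(4.56 × 10^-12) / (756 × 10^-6) = 0.0060317 × 10^-6 A

6.03 nanoamperes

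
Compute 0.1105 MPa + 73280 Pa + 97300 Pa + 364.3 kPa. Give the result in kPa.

645.38 kPa

In kPa:
  0.1105 MPa = 0.1105e3 kPa = 110.5
  73280 Pa = 73280e-3 kPa = 73.28
  97300 Pa = 97300e-3 kPa = 97.3
  364.3 kPa → 364.3
Sum: 110.5 + 73.28 + 97.3 + 364.3 = 645.38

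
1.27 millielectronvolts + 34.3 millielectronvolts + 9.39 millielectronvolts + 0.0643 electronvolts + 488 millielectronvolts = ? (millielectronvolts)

In millielectronvolts:
  1.27 millielectronvolts → 1.27
  34.3 millielectronvolts → 34.3
  9.39 millielectronvolts → 9.39
  0.0643 electronvolts = 0.0643 × 10³ millielectronvolts = 64.3
  488 millielectronvolts → 488
Sum: 1.27 + 34.3 + 9.39 + 64.3 + 488 = 597.26

597.26 millielectronvolts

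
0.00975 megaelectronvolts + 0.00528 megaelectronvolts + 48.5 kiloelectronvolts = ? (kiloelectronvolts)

63.53 kiloelectronvolts

In kiloelectronvolts:
  0.00975 megaelectronvolts = 0.00975 × 10³ kiloelectronvolts = 9.75
  0.00528 megaelectronvolts = 0.00528 × 10³ kiloelectronvolts = 5.28
  48.5 kiloelectronvolts → 48.5
Sum: 9.75 + 5.28 + 48.5 = 63.53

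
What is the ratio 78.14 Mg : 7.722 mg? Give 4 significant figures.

10120000000

(78.14 × 10^6) / (7.722 × 10^-3) = 10.119 × 10^9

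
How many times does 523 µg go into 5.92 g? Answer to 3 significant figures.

(5.92) / (523 × 10⁻⁶) = 0.01132 × 10⁶

11300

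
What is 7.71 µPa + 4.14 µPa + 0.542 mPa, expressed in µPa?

553.85 µPa

In µPa:
  7.71 µPa → 7.71
  4.14 µPa → 4.14
  0.542 mPa = 0.542 × 10^3 µPa = 542
Sum: 7.71 + 4.14 + 542 = 553.85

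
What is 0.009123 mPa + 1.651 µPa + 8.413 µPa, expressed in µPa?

In µPa:
  0.009123 mPa = 0.009123 × 10^3 µPa = 9.123
  1.651 µPa → 1.651
  8.413 µPa → 8.413
Sum: 9.123 + 1.651 + 8.413 = 19.187

19.187 µPa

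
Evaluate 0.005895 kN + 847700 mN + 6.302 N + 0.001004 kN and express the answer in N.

860.901 N

In N:
  0.005895 kN = 0.005895e3 N = 5.895
  847700 mN = 847700e-3 N = 847.7
  6.302 N → 6.302
  0.001004 kN = 0.001004e3 N = 1.004
Sum: 5.895 + 847.7 + 6.302 + 1.004 = 860.901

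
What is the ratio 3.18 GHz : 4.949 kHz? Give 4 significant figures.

642600

(3.18 × 10⁹) / (4.949 × 10³) = 0.64255 × 10⁶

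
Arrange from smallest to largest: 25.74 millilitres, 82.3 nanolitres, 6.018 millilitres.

82.3 nanolitres < 6.018 millilitres < 25.74 millilitres

25.74 millilitres = 0.02574 litres
82.3 nanolitres = 0.0000000823 litres
6.018 millilitres = 0.006018 litres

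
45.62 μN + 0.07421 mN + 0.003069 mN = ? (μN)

In μN:
  45.62 μN → 45.62
  0.07421 mN = 0.07421 × 10³ μN = 74.21
  0.003069 mN = 0.003069 × 10³ μN = 3.069
Sum: 45.62 + 74.21 + 3.069 = 122.899

122.899 μN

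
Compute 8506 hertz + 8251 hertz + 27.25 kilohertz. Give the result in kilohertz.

44.007 kilohertz

In kilohertz:
  8506 hertz = 8506 × 10^-3 kilohertz = 8.506
  8251 hertz = 8251 × 10^-3 kilohertz = 8.251
  27.25 kilohertz → 27.25
Sum: 8.506 + 8.251 + 27.25 = 44.007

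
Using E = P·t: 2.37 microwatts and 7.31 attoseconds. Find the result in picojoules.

2.37 × 10^-6 × 7.31 × 10^-18 = 17.3247 × 10^-24 J

0.0000000000173247 picojoules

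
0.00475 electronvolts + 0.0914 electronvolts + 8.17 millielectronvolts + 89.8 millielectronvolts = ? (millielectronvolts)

In millielectronvolts:
  0.00475 electronvolts = 0.00475 × 10^3 millielectronvolts = 4.75
  0.0914 electronvolts = 0.0914 × 10^3 millielectronvolts = 91.4
  8.17 millielectronvolts → 8.17
  89.8 millielectronvolts → 89.8
Sum: 4.75 + 91.4 + 8.17 + 89.8 = 194.12

194.12 millielectronvolts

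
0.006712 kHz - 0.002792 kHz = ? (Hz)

3.92 Hz

In Hz:
  0.006712 kHz = 0.006712 × 10³ Hz = 6.712
  0.002792 kHz = 0.002792 × 10³ Hz = 2.792
Difference: 6.712 - 2.792 = 3.92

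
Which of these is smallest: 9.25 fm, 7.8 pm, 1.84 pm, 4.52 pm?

9.25 fm

9.25 fm = 0.00000000000000925 m
7.8 pm = 0.0000000000078 m
1.84 pm = 0.00000000000184 m
4.52 pm = 0.00000000000452 m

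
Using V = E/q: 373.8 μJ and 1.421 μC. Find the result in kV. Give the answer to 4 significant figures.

(373.8e-6) / (1.421e-6) = 263.054 V

0.2631 kV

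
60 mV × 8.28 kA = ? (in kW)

60 × 10⁻³ × 8.28 × 10³ = 496.8 W

0.4968 kW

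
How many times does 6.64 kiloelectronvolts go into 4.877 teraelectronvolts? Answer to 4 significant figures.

734500000

(4.877 × 10^12) / (6.64 × 10^3) = 0.73449 × 10^9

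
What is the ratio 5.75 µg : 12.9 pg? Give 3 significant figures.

(5.75 × 10^-6) / (12.9 × 10^-12) = 0.4457 × 10^6

446000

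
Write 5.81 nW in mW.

0.00000581 mW

nano = 10⁻⁹, milli = 10⁻³; factor is 10⁻⁶.
5.81 × 10⁻⁶ = 0.00000581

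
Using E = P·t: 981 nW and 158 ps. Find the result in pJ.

981 × 10⁻⁹ × 158 × 10⁻¹² = 154998 × 10⁻²¹ J

0.000154998 pJ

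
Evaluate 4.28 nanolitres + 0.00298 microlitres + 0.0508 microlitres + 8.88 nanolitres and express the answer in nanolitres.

In nanolitres:
  4.28 nanolitres → 4.28
  0.00298 microlitres = 0.00298 × 10³ nanolitres = 2.98
  0.0508 microlitres = 0.0508 × 10³ nanolitres = 50.8
  8.88 nanolitres → 8.88
Sum: 4.28 + 2.98 + 50.8 + 8.88 = 66.94

66.94 nanolitres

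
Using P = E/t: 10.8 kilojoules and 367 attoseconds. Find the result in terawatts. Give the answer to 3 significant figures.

(10.8 × 10³) / (367 × 10⁻¹⁸) = 0.029428 × 10²¹ W

29400000 terawatts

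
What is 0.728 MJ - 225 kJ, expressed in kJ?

503 kJ

In kJ:
  0.728 MJ = 0.728 × 10³ kJ = 728
  225 kJ → 225
Difference: 728 - 225 = 503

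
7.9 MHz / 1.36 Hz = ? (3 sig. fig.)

5810000

(7.9e6) / (1.36) = 5.809e6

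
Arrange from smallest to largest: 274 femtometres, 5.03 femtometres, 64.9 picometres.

274 femtometres = 0.000000000000274 metres
5.03 femtometres = 0.00000000000000503 metres
64.9 picometres = 0.0000000000649 metres

5.03 femtometres < 274 femtometres < 64.9 picometres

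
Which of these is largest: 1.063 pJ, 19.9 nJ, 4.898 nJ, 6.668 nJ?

1.063 pJ = 0.000000000001063 J
19.9 nJ = 0.0000000199 J
4.898 nJ = 0.000000004898 J
6.668 nJ = 0.000000006668 J

19.9 nJ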